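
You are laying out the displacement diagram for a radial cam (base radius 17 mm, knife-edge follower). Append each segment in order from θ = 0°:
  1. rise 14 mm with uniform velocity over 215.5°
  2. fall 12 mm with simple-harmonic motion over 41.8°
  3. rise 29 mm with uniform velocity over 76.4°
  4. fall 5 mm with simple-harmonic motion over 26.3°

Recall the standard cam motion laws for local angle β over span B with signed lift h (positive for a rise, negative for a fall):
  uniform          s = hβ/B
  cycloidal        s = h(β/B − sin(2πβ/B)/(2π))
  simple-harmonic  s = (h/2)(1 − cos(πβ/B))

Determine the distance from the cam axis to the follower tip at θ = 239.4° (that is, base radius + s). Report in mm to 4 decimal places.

seg 1 [0°–215.5°] uniform, h=14: full span → s += 14 → s = 14.0000
seg 2 [215.5°–257.3°] simple-harmonic, h=-12: θ=239.4° here. β=23.9, B=41.8. -12/2·(1 − cos(π·0.5718)) = -7.3414 → s = 6.6586
radial distance = base radius + s = 17 + 6.6586 = 23.6586

23.6586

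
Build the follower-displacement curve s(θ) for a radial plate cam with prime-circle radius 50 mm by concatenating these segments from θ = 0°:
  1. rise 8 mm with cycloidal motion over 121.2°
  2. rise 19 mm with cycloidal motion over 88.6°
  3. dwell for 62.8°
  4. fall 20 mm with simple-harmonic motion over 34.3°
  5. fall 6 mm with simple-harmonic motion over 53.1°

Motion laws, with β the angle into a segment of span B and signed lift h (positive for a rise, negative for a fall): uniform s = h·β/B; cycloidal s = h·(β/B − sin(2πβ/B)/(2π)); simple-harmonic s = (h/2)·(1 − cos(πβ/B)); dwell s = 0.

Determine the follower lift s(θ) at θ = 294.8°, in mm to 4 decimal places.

seg 1 [0°–121.2°] cycloidal, h=8: full span → s += 8 → s = 8.0000
seg 2 [121.2°–209.8°] cycloidal, h=19: full span → s += 19 → s = 27.0000
seg 3 [209.8°–272.6°] dwell: s stays 27.0000
seg 4 [272.6°–306.9°] simple-harmonic, h=-20: θ=294.8° here. β=22.2, B=34.3. -20/2·(1 − cos(π·0.6472)) = -14.4622 → s = 12.5378

12.5378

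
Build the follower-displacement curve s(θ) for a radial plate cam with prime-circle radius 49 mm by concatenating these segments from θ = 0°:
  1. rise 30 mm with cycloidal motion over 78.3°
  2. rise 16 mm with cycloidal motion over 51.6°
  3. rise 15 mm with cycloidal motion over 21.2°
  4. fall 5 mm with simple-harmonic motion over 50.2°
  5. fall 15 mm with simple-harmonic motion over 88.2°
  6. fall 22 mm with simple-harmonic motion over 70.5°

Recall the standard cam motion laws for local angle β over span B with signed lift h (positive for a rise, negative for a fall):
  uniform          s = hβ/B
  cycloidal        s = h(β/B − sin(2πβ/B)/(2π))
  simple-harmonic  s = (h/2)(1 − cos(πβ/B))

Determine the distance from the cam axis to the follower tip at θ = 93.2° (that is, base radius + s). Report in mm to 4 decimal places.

seg 1 [0°–78.3°] cycloidal, h=30: full span → s += 30 → s = 30.0000
seg 2 [78.3°–129.9°] cycloidal, h=16: θ=93.2° here. β=14.9, B=51.6. 16·(0.2888 − sin(2π·0.2888)/(2π)) = 2.1488 → s = 32.1488
radial distance = base radius + s = 49 + 32.1488 = 81.1488

81.1488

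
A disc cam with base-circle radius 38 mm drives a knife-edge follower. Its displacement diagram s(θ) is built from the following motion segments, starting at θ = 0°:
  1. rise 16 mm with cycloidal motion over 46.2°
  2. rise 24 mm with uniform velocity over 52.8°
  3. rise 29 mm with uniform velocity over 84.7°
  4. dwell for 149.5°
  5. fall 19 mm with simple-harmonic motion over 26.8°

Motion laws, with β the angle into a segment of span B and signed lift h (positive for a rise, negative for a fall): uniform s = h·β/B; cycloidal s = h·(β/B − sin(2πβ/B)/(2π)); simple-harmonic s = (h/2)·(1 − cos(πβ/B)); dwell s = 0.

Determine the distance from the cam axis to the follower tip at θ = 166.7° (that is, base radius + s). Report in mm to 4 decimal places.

seg 1 [0°–46.2°] cycloidal, h=16: full span → s += 16 → s = 16.0000
seg 2 [46.2°–99°] uniform, h=24: full span → s += 24 → s = 40.0000
seg 3 [99°–183.7°] uniform, h=29: θ=166.7° here. β=67.7, B=84.7. 29·67.7/84.7 = 23.1795 → s = 63.1795
radial distance = base radius + s = 38 + 63.1795 = 101.1795

101.1795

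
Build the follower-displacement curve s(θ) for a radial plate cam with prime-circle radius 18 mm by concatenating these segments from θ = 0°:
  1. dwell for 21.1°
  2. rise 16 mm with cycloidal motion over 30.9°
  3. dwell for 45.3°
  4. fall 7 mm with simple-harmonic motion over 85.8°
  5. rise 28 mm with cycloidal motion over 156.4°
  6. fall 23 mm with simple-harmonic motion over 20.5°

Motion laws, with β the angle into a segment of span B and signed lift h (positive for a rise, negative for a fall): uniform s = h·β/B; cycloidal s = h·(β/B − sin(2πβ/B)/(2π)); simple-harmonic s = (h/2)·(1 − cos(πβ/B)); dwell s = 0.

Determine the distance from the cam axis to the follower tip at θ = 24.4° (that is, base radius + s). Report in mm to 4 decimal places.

seg 1 [0°–21.1°] dwell: s stays 0.0000
seg 2 [21.1°–52°] cycloidal, h=16: θ=24.4° here. β=3.3, B=30.9. 16·(0.1068 − sin(2π·0.1068)/(2π)) = 0.1254 → s = 0.1254
radial distance = base radius + s = 18 + 0.1254 = 18.1254

18.1254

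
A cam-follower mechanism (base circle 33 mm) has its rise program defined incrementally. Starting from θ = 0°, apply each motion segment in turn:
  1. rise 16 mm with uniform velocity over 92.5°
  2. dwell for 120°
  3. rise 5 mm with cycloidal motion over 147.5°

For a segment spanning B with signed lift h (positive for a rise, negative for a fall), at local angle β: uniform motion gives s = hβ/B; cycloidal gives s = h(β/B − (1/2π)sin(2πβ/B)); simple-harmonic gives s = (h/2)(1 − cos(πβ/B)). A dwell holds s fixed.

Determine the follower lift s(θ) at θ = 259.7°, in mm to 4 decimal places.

seg 1 [0°–92.5°] uniform, h=16: full span → s += 16 → s = 16.0000
seg 2 [92.5°–212.5°] dwell: s stays 16.0000
seg 3 [212.5°–360°] cycloidal, h=5: θ=259.7° here. β=47.2, B=147.5. 5·(0.3200 − sin(2π·0.3200)/(2π)) = 0.8800 → s = 16.8800

16.8800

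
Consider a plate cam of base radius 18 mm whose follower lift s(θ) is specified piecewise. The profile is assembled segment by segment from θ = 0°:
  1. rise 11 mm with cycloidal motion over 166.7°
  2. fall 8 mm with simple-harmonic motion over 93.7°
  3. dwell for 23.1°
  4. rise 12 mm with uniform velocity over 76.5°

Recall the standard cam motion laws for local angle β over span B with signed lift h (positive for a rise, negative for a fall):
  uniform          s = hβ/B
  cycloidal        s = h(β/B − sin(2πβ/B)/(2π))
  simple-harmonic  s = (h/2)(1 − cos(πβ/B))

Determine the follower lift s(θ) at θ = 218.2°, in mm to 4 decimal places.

seg 1 [0°–166.7°] cycloidal, h=11: full span → s += 11 → s = 11.0000
seg 2 [166.7°–260.4°] simple-harmonic, h=-8: θ=218.2° here. β=51.5, B=93.7. -8/2·(1 − cos(π·0.5496)) = -4.6211 → s = 6.3789

6.3789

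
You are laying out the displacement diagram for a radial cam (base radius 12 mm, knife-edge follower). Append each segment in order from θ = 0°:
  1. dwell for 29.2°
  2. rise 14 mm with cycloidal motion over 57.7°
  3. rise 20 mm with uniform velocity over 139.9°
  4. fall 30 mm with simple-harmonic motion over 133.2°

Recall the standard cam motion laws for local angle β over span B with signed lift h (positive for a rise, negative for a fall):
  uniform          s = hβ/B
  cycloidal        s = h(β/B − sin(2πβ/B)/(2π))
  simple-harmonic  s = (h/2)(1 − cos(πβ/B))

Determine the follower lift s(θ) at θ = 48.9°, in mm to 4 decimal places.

seg 1 [0°–29.2°] dwell: s stays 0.0000
seg 2 [29.2°–86.9°] cycloidal, h=14: θ=48.9° here. β=19.7, B=57.7. 14·(0.3414 − sin(2π·0.3414)/(2π)) = 2.9093 → s = 2.9093

2.9093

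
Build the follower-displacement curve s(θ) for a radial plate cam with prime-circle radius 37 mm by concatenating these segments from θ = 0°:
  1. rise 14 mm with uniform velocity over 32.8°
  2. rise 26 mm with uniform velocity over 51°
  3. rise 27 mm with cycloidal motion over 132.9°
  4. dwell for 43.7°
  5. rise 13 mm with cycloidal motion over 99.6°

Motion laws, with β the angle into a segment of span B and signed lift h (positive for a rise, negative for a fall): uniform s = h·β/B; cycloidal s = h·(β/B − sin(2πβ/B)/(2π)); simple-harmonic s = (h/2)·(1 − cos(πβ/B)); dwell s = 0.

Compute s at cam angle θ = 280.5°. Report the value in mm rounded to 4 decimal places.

seg 1 [0°–32.8°] uniform, h=14: full span → s += 14 → s = 14.0000
seg 2 [32.8°–83.8°] uniform, h=26: full span → s += 26 → s = 40.0000
seg 3 [83.8°–216.7°] cycloidal, h=27: full span → s += 27 → s = 67.0000
seg 4 [216.7°–260.4°] dwell: s stays 67.0000
seg 5 [260.4°–360°] cycloidal, h=13: θ=280.5° here. β=20.1, B=99.6. 13·(0.2018 − sin(2π·0.2018)/(2π)) = 0.6486 → s = 67.6486

67.6486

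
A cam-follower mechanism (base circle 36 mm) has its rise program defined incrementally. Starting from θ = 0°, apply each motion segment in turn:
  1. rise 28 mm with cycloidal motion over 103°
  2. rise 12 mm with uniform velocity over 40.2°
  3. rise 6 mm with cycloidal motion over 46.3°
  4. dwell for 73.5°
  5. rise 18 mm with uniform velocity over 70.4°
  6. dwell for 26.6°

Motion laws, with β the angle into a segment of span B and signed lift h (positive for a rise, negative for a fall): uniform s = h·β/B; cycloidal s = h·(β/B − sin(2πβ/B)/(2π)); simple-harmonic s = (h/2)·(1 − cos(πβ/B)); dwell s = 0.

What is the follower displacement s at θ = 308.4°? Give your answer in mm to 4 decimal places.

seg 1 [0°–103°] cycloidal, h=28: full span → s += 28 → s = 28.0000
seg 2 [103°–143.2°] uniform, h=12: full span → s += 12 → s = 40.0000
seg 3 [143.2°–189.5°] cycloidal, h=6: full span → s += 6 → s = 46.0000
seg 4 [189.5°–263°] dwell: s stays 46.0000
seg 5 [263°–333.4°] uniform, h=18: θ=308.4° here. β=45.4, B=70.4. 18·45.4/70.4 = 11.6080 → s = 57.6080

57.6080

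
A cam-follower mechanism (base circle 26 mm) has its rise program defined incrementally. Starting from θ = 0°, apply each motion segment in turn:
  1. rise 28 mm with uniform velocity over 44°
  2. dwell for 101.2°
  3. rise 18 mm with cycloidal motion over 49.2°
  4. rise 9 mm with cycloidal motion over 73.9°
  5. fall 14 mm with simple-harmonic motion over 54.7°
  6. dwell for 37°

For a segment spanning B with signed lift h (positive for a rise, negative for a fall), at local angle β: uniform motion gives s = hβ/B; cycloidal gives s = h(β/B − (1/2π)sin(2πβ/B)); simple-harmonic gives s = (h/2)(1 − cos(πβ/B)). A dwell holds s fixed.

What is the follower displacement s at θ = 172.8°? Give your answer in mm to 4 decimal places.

seg 1 [0°–44°] uniform, h=28: full span → s += 28 → s = 28.0000
seg 2 [44°–145.2°] dwell: s stays 28.0000
seg 3 [145.2°–194.4°] cycloidal, h=18: θ=172.8° here. β=27.6, B=49.2. 18·(0.5610 − sin(2π·0.5610)/(2π)) = 11.1685 → s = 39.1685

39.1685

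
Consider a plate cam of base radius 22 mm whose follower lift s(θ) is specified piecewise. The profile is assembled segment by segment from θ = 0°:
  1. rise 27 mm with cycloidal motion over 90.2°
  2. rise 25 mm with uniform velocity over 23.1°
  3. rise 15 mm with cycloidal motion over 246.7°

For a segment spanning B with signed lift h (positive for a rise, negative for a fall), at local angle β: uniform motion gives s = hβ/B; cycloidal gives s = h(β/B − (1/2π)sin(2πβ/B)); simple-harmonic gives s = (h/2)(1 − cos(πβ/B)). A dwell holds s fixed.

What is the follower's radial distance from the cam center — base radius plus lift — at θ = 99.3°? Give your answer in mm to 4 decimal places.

seg 1 [0°–90.2°] cycloidal, h=27: full span → s += 27 → s = 27.0000
seg 2 [90.2°–113.3°] uniform, h=25: θ=99.3° here. β=9.1, B=23.1. 25·9.1/23.1 = 9.8485 → s = 36.8485
radial distance = base radius + s = 22 + 36.8485 = 58.8485

58.8485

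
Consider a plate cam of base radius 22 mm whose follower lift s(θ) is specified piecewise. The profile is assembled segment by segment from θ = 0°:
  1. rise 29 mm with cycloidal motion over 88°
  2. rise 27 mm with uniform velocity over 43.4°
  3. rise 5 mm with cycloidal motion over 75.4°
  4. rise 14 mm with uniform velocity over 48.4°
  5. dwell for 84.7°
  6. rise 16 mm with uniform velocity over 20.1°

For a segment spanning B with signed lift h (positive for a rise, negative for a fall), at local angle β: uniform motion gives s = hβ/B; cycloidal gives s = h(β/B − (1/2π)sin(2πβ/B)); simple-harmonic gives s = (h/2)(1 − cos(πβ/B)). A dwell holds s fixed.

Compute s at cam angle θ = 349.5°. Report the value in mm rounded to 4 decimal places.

seg 1 [0°–88°] cycloidal, h=29: full span → s += 29 → s = 29.0000
seg 2 [88°–131.4°] uniform, h=27: full span → s += 27 → s = 56.0000
seg 3 [131.4°–206.8°] cycloidal, h=5: full span → s += 5 → s = 61.0000
seg 4 [206.8°–255.2°] uniform, h=14: full span → s += 14 → s = 75.0000
seg 5 [255.2°–339.9°] dwell: s stays 75.0000
seg 6 [339.9°–360°] uniform, h=16: θ=349.5° here. β=9.6, B=20.1. 16·9.6/20.1 = 7.6418 → s = 82.6418

82.6418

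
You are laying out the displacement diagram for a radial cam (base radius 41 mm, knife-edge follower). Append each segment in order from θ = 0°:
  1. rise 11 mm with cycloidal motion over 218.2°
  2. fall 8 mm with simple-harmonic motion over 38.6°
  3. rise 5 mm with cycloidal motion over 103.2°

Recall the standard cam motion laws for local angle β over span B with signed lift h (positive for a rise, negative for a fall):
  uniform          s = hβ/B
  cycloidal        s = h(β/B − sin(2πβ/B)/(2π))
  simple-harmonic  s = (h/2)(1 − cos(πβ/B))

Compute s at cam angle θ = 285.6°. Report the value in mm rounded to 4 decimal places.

seg 1 [0°–218.2°] cycloidal, h=11: full span → s += 11 → s = 11.0000
seg 2 [218.2°–256.8°] simple-harmonic, h=-8: full span → s += -8 → s = 3.0000
seg 3 [256.8°–360°] cycloidal, h=5: θ=285.6° here. β=28.8, B=103.2. 5·(0.2791 − sin(2π·0.2791)/(2π)) = 0.6128 → s = 3.6128

3.6128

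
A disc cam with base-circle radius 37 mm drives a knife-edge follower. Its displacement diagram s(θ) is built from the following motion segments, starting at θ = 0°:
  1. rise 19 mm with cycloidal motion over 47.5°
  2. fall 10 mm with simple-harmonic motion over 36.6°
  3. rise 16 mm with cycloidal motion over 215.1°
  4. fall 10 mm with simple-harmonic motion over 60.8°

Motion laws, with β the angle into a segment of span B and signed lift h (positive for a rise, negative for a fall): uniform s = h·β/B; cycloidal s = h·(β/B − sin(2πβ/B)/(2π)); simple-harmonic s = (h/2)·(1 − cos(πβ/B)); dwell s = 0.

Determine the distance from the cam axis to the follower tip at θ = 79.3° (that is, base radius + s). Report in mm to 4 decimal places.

seg 1 [0°–47.5°] cycloidal, h=19: full span → s += 19 → s = 19.0000
seg 2 [47.5°–84.1°] simple-harmonic, h=-10: θ=79.3° here. β=31.8, B=36.6. -10/2·(1 − cos(π·0.8689)) = -9.5816 → s = 9.4184
radial distance = base radius + s = 37 + 9.4184 = 46.4184

46.4184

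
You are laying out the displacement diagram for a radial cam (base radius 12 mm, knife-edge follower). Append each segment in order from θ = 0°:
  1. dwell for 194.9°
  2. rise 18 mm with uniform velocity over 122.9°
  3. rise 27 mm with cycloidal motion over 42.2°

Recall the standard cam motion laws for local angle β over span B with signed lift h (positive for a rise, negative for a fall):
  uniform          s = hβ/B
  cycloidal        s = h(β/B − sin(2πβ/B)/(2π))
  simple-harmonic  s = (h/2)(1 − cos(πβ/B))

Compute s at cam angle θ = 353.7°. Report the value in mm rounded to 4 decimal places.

seg 1 [0°–194.9°] dwell: s stays 0.0000
seg 2 [194.9°–317.8°] uniform, h=18: full span → s += 18 → s = 18.0000
seg 3 [317.8°–360°] cycloidal, h=27: θ=353.7° here. β=35.9, B=42.2. 27·(0.8507 − sin(2π·0.8507)/(2π)) = 26.4344 → s = 44.4344

44.4344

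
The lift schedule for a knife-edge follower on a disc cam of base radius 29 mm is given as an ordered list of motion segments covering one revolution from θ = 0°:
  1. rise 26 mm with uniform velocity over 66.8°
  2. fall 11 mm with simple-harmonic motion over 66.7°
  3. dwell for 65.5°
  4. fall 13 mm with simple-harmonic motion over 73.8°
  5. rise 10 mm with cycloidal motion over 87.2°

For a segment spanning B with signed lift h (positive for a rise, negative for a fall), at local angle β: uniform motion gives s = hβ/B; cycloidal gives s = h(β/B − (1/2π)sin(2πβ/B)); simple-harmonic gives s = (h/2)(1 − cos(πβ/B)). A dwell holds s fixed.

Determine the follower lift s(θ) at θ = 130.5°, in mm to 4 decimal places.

seg 1 [0°–66.8°] uniform, h=26: full span → s += 26 → s = 26.0000
seg 2 [66.8°–133.5°] simple-harmonic, h=-11: θ=130.5° here. β=63.7, B=66.7. -11/2·(1 − cos(π·0.9550)) = -10.9452 → s = 15.0548

15.0548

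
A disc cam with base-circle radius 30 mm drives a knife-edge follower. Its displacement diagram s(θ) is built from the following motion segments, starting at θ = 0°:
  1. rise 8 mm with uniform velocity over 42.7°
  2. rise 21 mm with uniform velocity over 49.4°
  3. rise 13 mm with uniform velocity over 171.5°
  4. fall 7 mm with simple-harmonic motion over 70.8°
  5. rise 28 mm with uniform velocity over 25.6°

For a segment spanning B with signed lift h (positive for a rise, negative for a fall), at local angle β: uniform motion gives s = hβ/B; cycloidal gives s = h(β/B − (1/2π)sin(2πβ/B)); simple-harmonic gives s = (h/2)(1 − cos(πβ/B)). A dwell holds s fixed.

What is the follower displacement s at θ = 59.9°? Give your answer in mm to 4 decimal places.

seg 1 [0°–42.7°] uniform, h=8: full span → s += 8 → s = 8.0000
seg 2 [42.7°–92.1°] uniform, h=21: θ=59.9° here. β=17.2, B=49.4. 21·17.2/49.4 = 7.3117 → s = 15.3117

15.3117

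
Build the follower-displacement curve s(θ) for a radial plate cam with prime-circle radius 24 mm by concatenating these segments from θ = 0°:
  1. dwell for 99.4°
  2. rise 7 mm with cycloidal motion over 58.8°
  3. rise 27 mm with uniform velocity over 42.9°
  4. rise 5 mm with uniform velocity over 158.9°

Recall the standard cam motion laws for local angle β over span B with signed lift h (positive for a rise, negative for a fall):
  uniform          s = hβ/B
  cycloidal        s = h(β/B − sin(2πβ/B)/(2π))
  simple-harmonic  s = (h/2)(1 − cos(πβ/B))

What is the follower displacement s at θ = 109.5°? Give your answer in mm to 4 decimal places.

seg 1 [0°–99.4°] dwell: s stays 0.0000
seg 2 [99.4°–158.2°] cycloidal, h=7: θ=109.5° here. β=10.1, B=58.8. 7·(0.1718 − sin(2π·0.1718)/(2π)) = 0.2202 → s = 0.2202

0.2202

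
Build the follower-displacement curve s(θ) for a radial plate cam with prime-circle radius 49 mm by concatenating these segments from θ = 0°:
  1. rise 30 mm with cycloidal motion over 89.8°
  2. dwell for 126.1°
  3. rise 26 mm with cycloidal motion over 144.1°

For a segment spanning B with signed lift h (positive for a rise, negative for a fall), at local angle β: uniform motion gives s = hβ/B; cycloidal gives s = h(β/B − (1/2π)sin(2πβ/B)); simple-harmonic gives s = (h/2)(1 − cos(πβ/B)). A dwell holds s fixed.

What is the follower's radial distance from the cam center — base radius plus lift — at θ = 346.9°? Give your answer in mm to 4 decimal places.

seg 1 [0°–89.8°] cycloidal, h=30: full span → s += 30 → s = 30.0000
seg 2 [89.8°–215.9°] dwell: s stays 30.0000
seg 3 [215.9°–360°] cycloidal, h=26: θ=346.9° here. β=131, B=144.1. 26·(0.9091 − sin(2π·0.9091)/(2π)) = 25.8736 → s = 55.8736
radial distance = base radius + s = 49 + 55.8736 = 104.8736

104.8736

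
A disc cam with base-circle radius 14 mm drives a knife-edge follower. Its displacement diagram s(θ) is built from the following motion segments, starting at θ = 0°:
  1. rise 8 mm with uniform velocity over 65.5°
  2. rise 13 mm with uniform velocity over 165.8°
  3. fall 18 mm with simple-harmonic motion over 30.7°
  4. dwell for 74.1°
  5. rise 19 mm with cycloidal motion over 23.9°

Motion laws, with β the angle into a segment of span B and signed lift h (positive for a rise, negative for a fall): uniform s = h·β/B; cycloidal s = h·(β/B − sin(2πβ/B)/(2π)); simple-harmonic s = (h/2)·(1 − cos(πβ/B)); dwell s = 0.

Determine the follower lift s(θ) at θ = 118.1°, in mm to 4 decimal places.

seg 1 [0°–65.5°] uniform, h=8: full span → s += 8 → s = 8.0000
seg 2 [65.5°–231.3°] uniform, h=13: θ=118.1° here. β=52.6, B=165.8. 13·52.6/165.8 = 4.1242 → s = 12.1242

12.1242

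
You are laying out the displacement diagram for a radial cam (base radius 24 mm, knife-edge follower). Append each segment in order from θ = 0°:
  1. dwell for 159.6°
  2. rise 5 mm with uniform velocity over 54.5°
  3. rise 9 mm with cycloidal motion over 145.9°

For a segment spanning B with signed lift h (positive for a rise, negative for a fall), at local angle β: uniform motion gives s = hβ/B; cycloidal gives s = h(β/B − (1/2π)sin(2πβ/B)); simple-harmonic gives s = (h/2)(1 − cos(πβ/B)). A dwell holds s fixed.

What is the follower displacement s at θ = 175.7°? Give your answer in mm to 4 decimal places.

seg 1 [0°–159.6°] dwell: s stays 0.0000
seg 2 [159.6°–214.1°] uniform, h=5: θ=175.7° here. β=16.1, B=54.5. 5·16.1/54.5 = 1.4771 → s = 1.4771

1.4771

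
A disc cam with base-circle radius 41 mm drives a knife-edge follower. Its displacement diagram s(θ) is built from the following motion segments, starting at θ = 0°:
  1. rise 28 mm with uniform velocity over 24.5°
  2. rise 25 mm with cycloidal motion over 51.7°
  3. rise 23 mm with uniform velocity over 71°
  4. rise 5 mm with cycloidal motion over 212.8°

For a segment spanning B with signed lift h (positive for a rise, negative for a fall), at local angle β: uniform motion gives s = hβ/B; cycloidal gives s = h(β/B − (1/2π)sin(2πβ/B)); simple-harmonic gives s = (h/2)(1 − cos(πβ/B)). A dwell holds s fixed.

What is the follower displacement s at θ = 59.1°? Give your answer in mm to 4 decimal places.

seg 1 [0°–24.5°] uniform, h=28: full span → s += 28 → s = 28.0000
seg 2 [24.5°–76.2°] cycloidal, h=25: θ=59.1° here. β=34.6, B=51.7. 25·(0.6692 − sin(2π·0.6692)/(2π)) = 20.2087 → s = 48.2087

48.2087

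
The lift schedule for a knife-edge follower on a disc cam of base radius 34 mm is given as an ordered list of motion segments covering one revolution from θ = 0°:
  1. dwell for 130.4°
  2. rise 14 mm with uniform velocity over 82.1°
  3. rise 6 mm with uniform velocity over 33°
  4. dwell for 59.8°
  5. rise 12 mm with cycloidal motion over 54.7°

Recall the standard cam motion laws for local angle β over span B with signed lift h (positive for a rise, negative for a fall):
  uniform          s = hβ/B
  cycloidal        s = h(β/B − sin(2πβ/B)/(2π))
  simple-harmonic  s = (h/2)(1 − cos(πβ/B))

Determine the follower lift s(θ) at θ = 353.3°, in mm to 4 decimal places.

seg 1 [0°–130.4°] dwell: s stays 0.0000
seg 2 [130.4°–212.5°] uniform, h=14: full span → s += 14 → s = 14.0000
seg 3 [212.5°–245.5°] uniform, h=6: full span → s += 6 → s = 20.0000
seg 4 [245.5°–305.3°] dwell: s stays 20.0000
seg 5 [305.3°–360°] cycloidal, h=12: θ=353.3° here. β=48, B=54.7. 12·(0.8775 − sin(2π·0.8775)/(2π)) = 11.8591 → s = 31.8591

31.8591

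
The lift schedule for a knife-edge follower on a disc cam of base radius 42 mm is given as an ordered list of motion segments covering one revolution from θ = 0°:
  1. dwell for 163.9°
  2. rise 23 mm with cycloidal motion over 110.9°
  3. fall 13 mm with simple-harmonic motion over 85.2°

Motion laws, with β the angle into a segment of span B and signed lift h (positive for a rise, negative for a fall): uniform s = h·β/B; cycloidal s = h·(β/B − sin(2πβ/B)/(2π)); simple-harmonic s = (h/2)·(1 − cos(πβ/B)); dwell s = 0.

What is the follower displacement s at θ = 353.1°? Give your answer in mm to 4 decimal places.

seg 1 [0°–163.9°] dwell: s stays 0.0000
seg 2 [163.9°–274.8°] cycloidal, h=23: full span → s += 23 → s = 23.0000
seg 3 [274.8°–360°] simple-harmonic, h=-13: θ=353.1° here. β=78.3, B=85.2. -13/2·(1 − cos(π·0.9190)) = -12.7908 → s = 10.2092

10.2092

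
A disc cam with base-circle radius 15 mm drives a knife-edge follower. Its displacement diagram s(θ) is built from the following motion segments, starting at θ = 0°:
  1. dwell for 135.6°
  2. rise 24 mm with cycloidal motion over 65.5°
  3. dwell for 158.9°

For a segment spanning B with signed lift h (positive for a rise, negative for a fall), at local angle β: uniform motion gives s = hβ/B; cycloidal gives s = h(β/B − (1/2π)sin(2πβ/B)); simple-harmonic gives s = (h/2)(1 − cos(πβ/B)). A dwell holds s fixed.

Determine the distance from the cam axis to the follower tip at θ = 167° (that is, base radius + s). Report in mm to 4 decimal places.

seg 1 [0°–135.6°] dwell: s stays 0.0000
seg 2 [135.6°–201.1°] cycloidal, h=24: θ=167° here. β=31.4, B=65.5. 24·(0.4794 − sin(2π·0.4794)/(2π)) = 11.0121 → s = 11.0121
radial distance = base radius + s = 15 + 11.0121 = 26.0121

26.0121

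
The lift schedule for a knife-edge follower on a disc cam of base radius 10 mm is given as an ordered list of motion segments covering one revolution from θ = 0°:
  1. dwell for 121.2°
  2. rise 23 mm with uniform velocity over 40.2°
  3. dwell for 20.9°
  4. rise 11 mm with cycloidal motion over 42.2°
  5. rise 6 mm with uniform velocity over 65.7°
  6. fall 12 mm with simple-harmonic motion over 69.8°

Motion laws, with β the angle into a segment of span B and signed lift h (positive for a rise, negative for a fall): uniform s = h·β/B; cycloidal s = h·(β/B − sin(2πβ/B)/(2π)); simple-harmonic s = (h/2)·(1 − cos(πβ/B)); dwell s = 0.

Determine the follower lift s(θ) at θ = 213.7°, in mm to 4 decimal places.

seg 1 [0°–121.2°] dwell: s stays 0.0000
seg 2 [121.2°–161.4°] uniform, h=23: full span → s += 23 → s = 23.0000
seg 3 [161.4°–182.3°] dwell: s stays 23.0000
seg 4 [182.3°–224.5°] cycloidal, h=11: θ=213.7° here. β=31.4, B=42.2. 11·(0.7441 − sin(2π·0.7441)/(2π)) = 9.9343 → s = 32.9343

32.9343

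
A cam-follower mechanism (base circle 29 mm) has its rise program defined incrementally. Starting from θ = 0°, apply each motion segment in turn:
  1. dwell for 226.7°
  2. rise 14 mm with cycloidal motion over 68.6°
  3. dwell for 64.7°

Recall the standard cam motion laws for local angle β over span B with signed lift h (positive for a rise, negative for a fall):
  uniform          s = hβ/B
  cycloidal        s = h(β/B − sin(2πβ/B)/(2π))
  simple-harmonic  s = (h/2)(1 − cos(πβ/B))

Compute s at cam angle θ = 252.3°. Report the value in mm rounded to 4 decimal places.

seg 1 [0°–226.7°] dwell: s stays 0.0000
seg 2 [226.7°–295.3°] cycloidal, h=14: θ=252.3° here. β=25.6, B=68.6. 14·(0.3732 − sin(2π·0.3732)/(2π)) = 3.6310 → s = 3.6310

3.6310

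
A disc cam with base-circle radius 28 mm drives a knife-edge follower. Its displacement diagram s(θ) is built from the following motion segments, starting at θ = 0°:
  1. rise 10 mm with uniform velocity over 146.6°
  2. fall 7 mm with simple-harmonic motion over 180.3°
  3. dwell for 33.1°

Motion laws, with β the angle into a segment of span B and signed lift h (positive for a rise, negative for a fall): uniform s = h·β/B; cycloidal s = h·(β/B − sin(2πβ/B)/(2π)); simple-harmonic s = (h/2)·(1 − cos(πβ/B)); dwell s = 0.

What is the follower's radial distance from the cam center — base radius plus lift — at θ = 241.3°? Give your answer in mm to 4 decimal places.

seg 1 [0°–146.6°] uniform, h=10: full span → s += 10 → s = 10.0000
seg 2 [146.6°–326.9°] simple-harmonic, h=-7: θ=241.3° here. β=94.7, B=180.3. -7/2·(1 − cos(π·0.5252)) = -3.7772 → s = 6.2228
radial distance = base radius + s = 28 + 6.2228 = 34.2228

34.2228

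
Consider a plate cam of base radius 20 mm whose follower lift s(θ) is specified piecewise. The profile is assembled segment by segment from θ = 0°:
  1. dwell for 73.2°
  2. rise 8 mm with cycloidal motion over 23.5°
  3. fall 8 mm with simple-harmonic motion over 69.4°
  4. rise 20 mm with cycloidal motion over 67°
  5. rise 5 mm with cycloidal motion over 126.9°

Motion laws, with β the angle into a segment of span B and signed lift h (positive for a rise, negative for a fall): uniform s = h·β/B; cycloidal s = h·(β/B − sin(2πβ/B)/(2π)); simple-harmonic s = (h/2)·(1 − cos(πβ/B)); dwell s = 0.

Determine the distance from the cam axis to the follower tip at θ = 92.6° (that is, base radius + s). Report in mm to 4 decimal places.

seg 1 [0°–73.2°] dwell: s stays 0.0000
seg 2 [73.2°–96.7°] cycloidal, h=8: θ=92.6° here. β=19.4, B=23.5. 8·(0.8255 − sin(2π·0.8255)/(2π)) = 7.7368 → s = 7.7368
radial distance = base radius + s = 20 + 7.7368 = 27.7368

27.7368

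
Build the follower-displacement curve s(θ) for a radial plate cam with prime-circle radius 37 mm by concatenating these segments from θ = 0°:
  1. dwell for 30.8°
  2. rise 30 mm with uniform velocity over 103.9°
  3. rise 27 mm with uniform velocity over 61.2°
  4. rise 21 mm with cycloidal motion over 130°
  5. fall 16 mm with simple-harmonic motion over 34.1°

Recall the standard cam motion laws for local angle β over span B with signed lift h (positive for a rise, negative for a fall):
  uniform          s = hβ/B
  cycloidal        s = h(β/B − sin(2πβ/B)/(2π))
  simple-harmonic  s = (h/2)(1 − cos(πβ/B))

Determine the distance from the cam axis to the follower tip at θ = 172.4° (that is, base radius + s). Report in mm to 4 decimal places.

seg 1 [0°–30.8°] dwell: s stays 0.0000
seg 2 [30.8°–134.7°] uniform, h=30: full span → s += 30 → s = 30.0000
seg 3 [134.7°–195.9°] uniform, h=27: θ=172.4° here. β=37.7, B=61.2. 27·37.7/61.2 = 16.6324 → s = 46.6324
radial distance = base radius + s = 37 + 46.6324 = 83.6324

83.6324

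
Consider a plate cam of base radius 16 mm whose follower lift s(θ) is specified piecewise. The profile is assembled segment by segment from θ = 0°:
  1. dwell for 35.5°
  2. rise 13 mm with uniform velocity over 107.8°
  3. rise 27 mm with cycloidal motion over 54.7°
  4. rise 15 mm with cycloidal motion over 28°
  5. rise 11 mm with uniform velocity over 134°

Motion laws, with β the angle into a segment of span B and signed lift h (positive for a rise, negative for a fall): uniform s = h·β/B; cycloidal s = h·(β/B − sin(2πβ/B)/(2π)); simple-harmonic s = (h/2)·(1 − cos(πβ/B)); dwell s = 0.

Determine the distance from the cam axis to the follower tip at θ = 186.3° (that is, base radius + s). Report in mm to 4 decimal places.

seg 1 [0°–35.5°] dwell: s stays 0.0000
seg 2 [35.5°–143.3°] uniform, h=13: full span → s += 13 → s = 13.0000
seg 3 [143.3°–198°] cycloidal, h=27: θ=186.3° here. β=43, B=54.7. 27·(0.7861 − sin(2π·0.7861)/(2π)) = 25.4119 → s = 38.4119
radial distance = base radius + s = 16 + 38.4119 = 54.4119

54.4119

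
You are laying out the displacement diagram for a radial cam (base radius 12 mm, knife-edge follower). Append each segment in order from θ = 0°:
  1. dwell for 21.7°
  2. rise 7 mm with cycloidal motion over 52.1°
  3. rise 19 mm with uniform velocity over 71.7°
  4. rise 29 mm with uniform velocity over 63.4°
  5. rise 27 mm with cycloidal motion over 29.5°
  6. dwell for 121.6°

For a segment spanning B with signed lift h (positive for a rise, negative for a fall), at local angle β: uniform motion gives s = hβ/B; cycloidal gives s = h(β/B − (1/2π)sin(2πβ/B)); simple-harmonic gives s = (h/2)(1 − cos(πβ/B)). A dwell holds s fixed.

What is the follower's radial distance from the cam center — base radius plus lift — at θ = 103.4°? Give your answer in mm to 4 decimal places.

seg 1 [0°–21.7°] dwell: s stays 0.0000
seg 2 [21.7°–73.8°] cycloidal, h=7: full span → s += 7 → s = 7.0000
seg 3 [73.8°–145.5°] uniform, h=19: θ=103.4° here. β=29.6, B=71.7. 19·29.6/71.7 = 7.8438 → s = 14.8438
radial distance = base radius + s = 12 + 14.8438 = 26.8438

26.8438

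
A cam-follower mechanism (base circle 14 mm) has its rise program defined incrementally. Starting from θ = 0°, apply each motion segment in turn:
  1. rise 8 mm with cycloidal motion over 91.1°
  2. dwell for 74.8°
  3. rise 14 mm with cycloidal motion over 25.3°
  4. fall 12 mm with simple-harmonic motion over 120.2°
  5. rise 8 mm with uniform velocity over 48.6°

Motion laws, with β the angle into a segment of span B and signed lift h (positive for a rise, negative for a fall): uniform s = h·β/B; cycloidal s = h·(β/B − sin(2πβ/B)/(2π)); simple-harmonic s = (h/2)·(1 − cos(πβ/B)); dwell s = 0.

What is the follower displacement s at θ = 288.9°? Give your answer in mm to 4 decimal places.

seg 1 [0°–91.1°] cycloidal, h=8: full span → s += 8 → s = 8.0000
seg 2 [91.1°–165.9°] dwell: s stays 8.0000
seg 3 [165.9°–191.2°] cycloidal, h=14: full span → s += 14 → s = 22.0000
seg 4 [191.2°–311.4°] simple-harmonic, h=-12: θ=288.9° here. β=97.7, B=120.2. -12/2·(1 − cos(π·0.8128)) = -10.9921 → s = 11.0079

11.0079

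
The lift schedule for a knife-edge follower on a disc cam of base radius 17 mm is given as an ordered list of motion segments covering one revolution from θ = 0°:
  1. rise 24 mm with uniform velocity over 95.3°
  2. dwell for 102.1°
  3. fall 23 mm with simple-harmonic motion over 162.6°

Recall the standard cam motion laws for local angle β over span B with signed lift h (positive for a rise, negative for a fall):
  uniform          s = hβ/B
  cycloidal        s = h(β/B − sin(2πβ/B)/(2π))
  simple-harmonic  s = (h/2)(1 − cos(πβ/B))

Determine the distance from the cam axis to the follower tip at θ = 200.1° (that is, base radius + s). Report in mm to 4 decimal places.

seg 1 [0°–95.3°] uniform, h=24: full span → s += 24 → s = 24.0000
seg 2 [95.3°–197.4°] dwell: s stays 24.0000
seg 3 [197.4°–360°] simple-harmonic, h=-23: θ=200.1° here. β=2.7, B=162.6. -23/2·(1 − cos(π·0.0166)) = -0.0156 → s = 23.9844
radial distance = base radius + s = 17 + 23.9844 = 40.9844

40.9844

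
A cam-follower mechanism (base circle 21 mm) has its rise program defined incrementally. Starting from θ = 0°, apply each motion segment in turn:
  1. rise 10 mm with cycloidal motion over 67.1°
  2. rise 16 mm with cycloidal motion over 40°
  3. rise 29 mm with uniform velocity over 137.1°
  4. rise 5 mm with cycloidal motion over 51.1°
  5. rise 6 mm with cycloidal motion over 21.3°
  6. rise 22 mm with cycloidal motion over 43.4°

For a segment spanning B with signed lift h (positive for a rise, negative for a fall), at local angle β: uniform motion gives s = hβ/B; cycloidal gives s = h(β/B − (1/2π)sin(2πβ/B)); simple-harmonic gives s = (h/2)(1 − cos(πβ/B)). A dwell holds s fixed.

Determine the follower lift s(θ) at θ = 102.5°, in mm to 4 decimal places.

seg 1 [0°–67.1°] cycloidal, h=10: full span → s += 10 → s = 10.0000
seg 2 [67.1°–107.1°] cycloidal, h=16: θ=102.5° here. β=35.4, B=40. 16·(0.8850 − sin(2π·0.8850)/(2π)) = 15.8440 → s = 25.8440

25.8440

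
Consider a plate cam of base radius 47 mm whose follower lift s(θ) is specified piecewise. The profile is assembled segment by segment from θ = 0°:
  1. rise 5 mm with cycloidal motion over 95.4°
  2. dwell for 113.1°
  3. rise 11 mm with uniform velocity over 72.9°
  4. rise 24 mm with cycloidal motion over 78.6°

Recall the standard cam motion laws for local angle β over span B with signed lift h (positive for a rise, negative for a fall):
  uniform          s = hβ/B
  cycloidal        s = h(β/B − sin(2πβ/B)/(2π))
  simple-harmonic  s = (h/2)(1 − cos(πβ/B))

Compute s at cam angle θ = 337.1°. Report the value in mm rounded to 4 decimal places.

seg 1 [0°–95.4°] cycloidal, h=5: full span → s += 5 → s = 5.0000
seg 2 [95.4°–208.5°] dwell: s stays 5.0000
seg 3 [208.5°–281.4°] uniform, h=11: full span → s += 11 → s = 16.0000
seg 4 [281.4°–360°] cycloidal, h=24: θ=337.1° here. β=55.7, B=78.6. 24·(0.7087 − sin(2π·0.7087)/(2π)) = 20.6992 → s = 36.6992

36.6992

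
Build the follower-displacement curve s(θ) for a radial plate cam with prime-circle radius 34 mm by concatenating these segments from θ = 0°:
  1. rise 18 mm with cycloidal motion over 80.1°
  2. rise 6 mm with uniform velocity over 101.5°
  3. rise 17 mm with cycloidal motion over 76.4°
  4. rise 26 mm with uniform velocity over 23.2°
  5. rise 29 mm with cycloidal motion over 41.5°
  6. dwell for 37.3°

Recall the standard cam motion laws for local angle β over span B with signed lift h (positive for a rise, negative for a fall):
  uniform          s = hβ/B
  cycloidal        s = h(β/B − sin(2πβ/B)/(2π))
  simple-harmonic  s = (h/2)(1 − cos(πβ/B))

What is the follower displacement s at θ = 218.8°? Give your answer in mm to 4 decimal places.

seg 1 [0°–80.1°] cycloidal, h=18: full span → s += 18 → s = 18.0000
seg 2 [80.1°–181.6°] uniform, h=6: full span → s += 6 → s = 24.0000
seg 3 [181.6°–258°] cycloidal, h=17: θ=218.8° here. β=37.2, B=76.4. 17·(0.4869 − sin(2π·0.4869)/(2π)) = 8.0552 → s = 32.0552

32.0552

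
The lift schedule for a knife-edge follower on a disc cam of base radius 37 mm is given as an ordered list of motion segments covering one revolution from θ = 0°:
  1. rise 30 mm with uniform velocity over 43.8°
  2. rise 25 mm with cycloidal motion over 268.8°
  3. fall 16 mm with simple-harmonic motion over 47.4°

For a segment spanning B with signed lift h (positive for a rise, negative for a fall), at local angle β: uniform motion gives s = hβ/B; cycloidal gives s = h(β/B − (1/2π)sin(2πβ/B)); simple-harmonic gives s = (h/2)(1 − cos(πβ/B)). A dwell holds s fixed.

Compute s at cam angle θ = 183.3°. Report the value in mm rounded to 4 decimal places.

seg 1 [0°–43.8°] uniform, h=30: full span → s += 30 → s = 30.0000
seg 2 [43.8°–312.6°] cycloidal, h=25: θ=183.3° here. β=139.5, B=268.8. 25·(0.5190 − sin(2π·0.5190)/(2π)) = 13.4475 → s = 43.4475

43.4475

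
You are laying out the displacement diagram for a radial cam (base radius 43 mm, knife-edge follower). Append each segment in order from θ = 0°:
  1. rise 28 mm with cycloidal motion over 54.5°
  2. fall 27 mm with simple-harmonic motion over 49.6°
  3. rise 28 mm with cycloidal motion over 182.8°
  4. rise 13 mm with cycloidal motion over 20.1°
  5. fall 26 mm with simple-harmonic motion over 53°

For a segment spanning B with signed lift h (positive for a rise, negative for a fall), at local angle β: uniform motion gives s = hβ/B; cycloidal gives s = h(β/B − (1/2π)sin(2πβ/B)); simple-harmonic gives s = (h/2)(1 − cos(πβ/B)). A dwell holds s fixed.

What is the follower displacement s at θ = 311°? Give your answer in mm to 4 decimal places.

seg 1 [0°–54.5°] cycloidal, h=28: full span → s += 28 → s = 28.0000
seg 2 [54.5°–104.1°] simple-harmonic, h=-27: full span → s += -27 → s = 1.0000
seg 3 [104.1°–286.9°] cycloidal, h=28: full span → s += 28 → s = 29.0000
seg 4 [286.9°–307°] cycloidal, h=13: full span → s += 13 → s = 42.0000
seg 5 [307°–360°] simple-harmonic, h=-26: θ=311° here. β=4, B=53. -26/2·(1 − cos(π·0.0755)) = -0.3637 → s = 41.6363

41.6363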